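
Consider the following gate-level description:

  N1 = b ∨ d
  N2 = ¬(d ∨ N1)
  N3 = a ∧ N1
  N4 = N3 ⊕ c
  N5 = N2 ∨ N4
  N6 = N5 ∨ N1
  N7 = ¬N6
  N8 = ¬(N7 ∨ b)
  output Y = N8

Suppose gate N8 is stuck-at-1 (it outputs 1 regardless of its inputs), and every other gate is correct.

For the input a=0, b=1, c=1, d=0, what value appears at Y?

1

Propagate with N8 forced: N1=1, N2=0, N3=0, N4=1, N5=1, N6=1, N7=0, N8=1 [stuck-at-1].
So Y = 1. (Without the fault it would be 0.)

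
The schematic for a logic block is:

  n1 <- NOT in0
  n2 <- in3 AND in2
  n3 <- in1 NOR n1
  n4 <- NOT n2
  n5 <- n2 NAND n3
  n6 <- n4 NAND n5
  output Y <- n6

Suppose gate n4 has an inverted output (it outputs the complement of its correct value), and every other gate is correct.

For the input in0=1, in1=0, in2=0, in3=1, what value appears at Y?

Propagate with n4 forced: n1=0, n2=0, n3=1, n4=0 [inverted output], n5=1, n6=1.
So Y = 1. (Without the fault it would be 0.)

1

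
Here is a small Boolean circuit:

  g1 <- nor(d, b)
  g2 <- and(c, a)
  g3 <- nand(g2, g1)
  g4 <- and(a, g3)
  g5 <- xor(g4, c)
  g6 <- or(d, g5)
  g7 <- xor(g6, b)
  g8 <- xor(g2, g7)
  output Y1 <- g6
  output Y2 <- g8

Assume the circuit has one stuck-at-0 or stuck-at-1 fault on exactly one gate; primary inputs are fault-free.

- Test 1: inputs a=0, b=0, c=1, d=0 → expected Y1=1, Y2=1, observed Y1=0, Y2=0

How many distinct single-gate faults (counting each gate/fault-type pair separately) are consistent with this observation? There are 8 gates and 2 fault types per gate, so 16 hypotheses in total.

3

Fault-free: g1=1, g2=0, g3=1, g4=0, g5=1, g6=1, g7=1, g8=1 → Y1=1, Y2=1. Observed Y1=0, Y2=0.
  g1: none of the 2 fault types match ✗
  g2: none of the 2 fault types match ✗
  g3: none of the 2 fault types match ✗
  g4: stuck-at-1 ✓; others ✗
  g5: stuck-at-0 ✓; others ✗
  g6: stuck-at-0 ✓; others ✗
  g7: none of the 2 fault types match ✗
  g8: none of the 2 fault types match ✗
Consistent faults: {g4 stuck-at-1, g5 stuck-at-0, g6 stuck-at-0} — 3 in all.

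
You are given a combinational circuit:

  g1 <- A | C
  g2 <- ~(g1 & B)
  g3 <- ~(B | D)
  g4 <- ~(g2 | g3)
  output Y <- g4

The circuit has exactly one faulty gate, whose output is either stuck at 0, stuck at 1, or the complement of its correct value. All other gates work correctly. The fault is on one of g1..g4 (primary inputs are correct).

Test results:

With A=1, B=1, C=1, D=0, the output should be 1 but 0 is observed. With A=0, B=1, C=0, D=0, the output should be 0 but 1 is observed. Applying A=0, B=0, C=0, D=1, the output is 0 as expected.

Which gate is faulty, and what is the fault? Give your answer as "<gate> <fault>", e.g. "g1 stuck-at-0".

g1 inverted output

Fault-free values for test 1 (A=1, B=1, C=1, D=0): g1=1, g2=0, g3=0, g4=1, giving Y=1. Observed 0.
Test 1: faults giving observed 0 are {g1 stuck-at-0, g1 inverted output, g2 stuck-at-1, g2 inverted output, g3 stuck-at-1, g3 inverted output, g4 stuck-at-0, g4 inverted output}.
Test 2 (A=0, B=1, C=0, D=0): fault-free g1=0, g2=1, g3=0, g4=0 → 0; observed 1. Eliminates g1 stuck-at-0, g2 stuck-at-1, g3 stuck-at-1, g3 inverted output, g4 stuck-at-0.
Test 3 (A=0, B=0, C=0, D=1): fault-free g1=0, g2=1, g3=0, g4=0 → 0; observed 0. Eliminates g2 inverted output, g4 inverted output.
Only g1 inverted output is consistent with every test.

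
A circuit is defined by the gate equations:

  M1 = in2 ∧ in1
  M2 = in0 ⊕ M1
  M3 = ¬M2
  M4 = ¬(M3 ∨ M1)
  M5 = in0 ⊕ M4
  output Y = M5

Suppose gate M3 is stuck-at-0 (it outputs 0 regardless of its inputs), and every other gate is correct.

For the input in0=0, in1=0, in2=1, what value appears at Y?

1

Propagate with M3 forced: M1=0, M2=0, M3=0 [stuck-at-0], M4=1, M5=1.
So Y = 1. (Without the fault it would be 0.)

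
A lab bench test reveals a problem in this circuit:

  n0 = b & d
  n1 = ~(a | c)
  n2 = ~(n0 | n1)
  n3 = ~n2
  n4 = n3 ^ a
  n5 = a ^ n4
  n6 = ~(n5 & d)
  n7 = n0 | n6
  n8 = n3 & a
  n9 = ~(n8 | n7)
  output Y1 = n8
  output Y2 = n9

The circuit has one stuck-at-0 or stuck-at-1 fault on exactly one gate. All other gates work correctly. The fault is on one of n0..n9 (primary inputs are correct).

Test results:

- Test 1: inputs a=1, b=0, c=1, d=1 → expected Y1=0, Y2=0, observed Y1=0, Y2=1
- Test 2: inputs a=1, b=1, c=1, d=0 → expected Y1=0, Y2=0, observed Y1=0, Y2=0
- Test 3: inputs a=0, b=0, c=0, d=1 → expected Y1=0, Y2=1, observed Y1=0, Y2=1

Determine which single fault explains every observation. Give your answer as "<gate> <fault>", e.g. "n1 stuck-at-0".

n5 stuck-at-1

Fault-free values for test 1 (a=1, b=0, c=1, d=1): n0=0, n1=0, n2=1, n3=0, n4=1, n5=0, n6=1, n7=1, n8=0, n9=0, giving Y1=0, Y2=0. Observed Y1=0, Y2=1.
Test 1: faults giving observed Y1=0, Y2=1 are {n4 stuck-at-0, n5 stuck-at-1, n6 stuck-at-0, n7 stuck-at-0, n9 stuck-at-1}.
Test 2 (a=1, b=1, c=1, d=0): fault-free n0=0, n1=0, n2=1, n3=0, n4=1, n5=0, n6=1, n7=1, n8=0, n9=0 → Y1=0, Y2=0; observed Y1=0, Y2=0. Eliminates n6 stuck-at-0, n7 stuck-at-0, n9 stuck-at-1.
Test 3 (a=0, b=0, c=0, d=1): fault-free n0=0, n1=1, n2=0, n3=1, n4=1, n5=1, n6=0, n7=0, n8=0, n9=1 → Y1=0, Y2=1; observed Y1=0, Y2=1. Eliminates n4 stuck-at-0.
Only n5 stuck-at-1 is consistent with every test.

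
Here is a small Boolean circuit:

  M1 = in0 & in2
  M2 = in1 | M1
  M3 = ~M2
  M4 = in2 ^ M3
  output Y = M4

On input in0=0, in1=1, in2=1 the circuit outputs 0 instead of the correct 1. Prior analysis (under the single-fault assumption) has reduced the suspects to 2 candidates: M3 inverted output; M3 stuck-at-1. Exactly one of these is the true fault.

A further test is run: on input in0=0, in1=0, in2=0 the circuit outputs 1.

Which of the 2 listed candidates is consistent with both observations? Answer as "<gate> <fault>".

Evaluate each candidate on input in0=0, in1=0, in2=0:
  M3 inverted output: M1=0, M2=0, M3=0 [inverted output], M4=0 → 0 — eliminated
  M3 stuck-at-1: M1=0, M2=0, M3=1 [stuck-at-1], M4=1 → 1 — matches
Only M3 stuck-at-1 reproduces the observed 1.

M3 stuck-at-1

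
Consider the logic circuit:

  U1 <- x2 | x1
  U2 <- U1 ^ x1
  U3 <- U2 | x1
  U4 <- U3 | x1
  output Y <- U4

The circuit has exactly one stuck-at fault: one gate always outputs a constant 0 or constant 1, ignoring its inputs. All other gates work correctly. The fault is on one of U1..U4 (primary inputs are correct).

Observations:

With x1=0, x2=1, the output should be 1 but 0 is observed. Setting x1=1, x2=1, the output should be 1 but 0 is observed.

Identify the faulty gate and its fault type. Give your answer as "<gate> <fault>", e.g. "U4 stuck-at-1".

Fault-free values for test 1 (x1=0, x2=1): U1=1, U2=1, U3=1, U4=1, giving Y=1. Observed 0.
Test 1: faults giving observed 0 are {U1 stuck-at-0, U2 stuck-at-0, U3 stuck-at-0, U4 stuck-at-0}.
Test 2 (x1=1, x2=1): fault-free U1=1, U2=0, U3=1, U4=1 → 1; observed 0. Eliminates U1 stuck-at-0, U2 stuck-at-0, U3 stuck-at-0.
Only U4 stuck-at-0 is consistent with every test.

U4 stuck-at-0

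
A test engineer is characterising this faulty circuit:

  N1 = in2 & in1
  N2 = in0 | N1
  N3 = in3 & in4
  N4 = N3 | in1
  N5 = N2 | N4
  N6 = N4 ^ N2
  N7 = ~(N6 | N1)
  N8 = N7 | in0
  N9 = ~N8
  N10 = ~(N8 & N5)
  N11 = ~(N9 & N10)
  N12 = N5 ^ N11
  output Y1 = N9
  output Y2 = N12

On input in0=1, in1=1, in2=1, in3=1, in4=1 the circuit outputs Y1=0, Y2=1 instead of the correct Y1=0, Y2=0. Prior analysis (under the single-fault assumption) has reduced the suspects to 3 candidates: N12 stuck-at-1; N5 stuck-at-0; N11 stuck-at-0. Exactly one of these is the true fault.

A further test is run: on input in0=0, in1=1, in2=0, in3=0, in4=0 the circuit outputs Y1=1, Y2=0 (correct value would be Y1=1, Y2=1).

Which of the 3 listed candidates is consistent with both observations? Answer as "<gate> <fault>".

Evaluate each candidate on input in0=0, in1=1, in2=0, in3=0, in4=0:
  N12 stuck-at-1: N1=0, N2=0, N3=0, N4=1, N5=1, N6=1, N7=0, N8=0, N9=1, N10=1, N11=0, N12=1 [stuck-at-1] → Y1=1, Y2=1 — eliminated
  N5 stuck-at-0: N1=0, N2=0, N3=0, N4=1, N5=0 [stuck-at-0], N6=1, N7=0, N8=0, N9=1, N10=1, N11=0, N12=0 → Y1=1, Y2=0 — matches
  N11 stuck-at-0: N1=0, N2=0, N3=0, N4=1, N5=1, N6=1, N7=0, N8=0, N9=1, N10=1, N11=0 [stuck-at-0], N12=1 → Y1=1, Y2=1 — eliminated
Only N5 stuck-at-0 reproduces the observed Y1=1, Y2=0.

N5 stuck-at-0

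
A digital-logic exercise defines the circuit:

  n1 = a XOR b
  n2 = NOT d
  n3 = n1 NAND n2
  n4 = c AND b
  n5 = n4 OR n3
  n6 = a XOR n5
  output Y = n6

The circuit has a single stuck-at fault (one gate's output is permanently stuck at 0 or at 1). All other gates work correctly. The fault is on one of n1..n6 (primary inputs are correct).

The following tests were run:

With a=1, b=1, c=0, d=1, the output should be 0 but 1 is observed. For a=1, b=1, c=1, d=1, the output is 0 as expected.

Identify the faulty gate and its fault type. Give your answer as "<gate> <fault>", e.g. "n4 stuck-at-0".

n3 stuck-at-0

Fault-free values for test 1 (a=1, b=1, c=0, d=1): n1=0, n2=0, n3=1, n4=0, n5=1, n6=0, giving Y=0. Observed 1.
Test 1: faults giving observed 1 are {n3 stuck-at-0, n5 stuck-at-0, n6 stuck-at-1}.
Test 2 (a=1, b=1, c=1, d=1): fault-free n1=0, n2=0, n3=1, n4=1, n5=1, n6=0 → 0; observed 0. Eliminates n5 stuck-at-0, n6 stuck-at-1.
Only n3 stuck-at-0 is consistent with every test.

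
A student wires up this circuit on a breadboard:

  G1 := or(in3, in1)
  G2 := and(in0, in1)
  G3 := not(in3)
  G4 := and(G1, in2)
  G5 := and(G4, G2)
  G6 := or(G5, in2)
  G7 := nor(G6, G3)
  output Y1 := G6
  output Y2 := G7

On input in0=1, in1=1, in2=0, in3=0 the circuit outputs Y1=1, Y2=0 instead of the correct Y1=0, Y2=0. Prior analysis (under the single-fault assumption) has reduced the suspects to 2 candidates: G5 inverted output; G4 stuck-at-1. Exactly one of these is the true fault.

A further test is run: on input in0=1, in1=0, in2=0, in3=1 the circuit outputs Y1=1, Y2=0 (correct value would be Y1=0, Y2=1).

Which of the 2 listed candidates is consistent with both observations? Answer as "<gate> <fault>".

G5 inverted output

Evaluate each candidate on input in0=1, in1=0, in2=0, in3=1:
  G5 inverted output: G1=1, G2=0, G3=0, G4=0, G5=1 [inverted output], G6=1, G7=0 → Y1=1, Y2=0 — matches
  G4 stuck-at-1: G1=1, G2=0, G3=0, G4=1 [stuck-at-1], G5=0, G6=0, G7=1 → Y1=0, Y2=1 — eliminated
Only G5 inverted output reproduces the observed Y1=1, Y2=0.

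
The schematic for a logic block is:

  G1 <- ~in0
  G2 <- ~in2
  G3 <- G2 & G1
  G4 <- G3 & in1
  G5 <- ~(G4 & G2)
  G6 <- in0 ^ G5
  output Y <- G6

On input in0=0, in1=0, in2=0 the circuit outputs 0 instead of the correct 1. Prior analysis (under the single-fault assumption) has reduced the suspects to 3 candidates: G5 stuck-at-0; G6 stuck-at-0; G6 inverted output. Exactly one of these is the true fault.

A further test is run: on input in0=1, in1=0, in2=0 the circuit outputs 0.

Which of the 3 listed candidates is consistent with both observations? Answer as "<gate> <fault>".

G6 stuck-at-0

Evaluate each candidate on input in0=1, in1=0, in2=0:
  G5 stuck-at-0: G1=0, G2=1, G3=0, G4=0, G5=0 [stuck-at-0], G6=1 → 1 — eliminated
  G6 stuck-at-0: G1=0, G2=1, G3=0, G4=0, G5=1, G6=0 [stuck-at-0] → 0 — matches
  G6 inverted output: G1=0, G2=1, G3=0, G4=0, G5=1, G6=1 [inverted output] → 1 — eliminated
Only G6 stuck-at-0 reproduces the observed 0.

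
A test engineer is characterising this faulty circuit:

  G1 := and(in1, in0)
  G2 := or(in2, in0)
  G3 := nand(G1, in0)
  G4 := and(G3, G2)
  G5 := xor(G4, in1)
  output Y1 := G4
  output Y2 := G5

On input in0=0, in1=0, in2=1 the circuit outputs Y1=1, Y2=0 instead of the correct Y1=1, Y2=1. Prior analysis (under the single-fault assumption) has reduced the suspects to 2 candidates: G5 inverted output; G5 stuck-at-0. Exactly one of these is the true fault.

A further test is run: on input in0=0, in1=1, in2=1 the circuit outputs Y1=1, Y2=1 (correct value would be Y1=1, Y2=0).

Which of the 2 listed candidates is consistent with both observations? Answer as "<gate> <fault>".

G5 inverted output

Evaluate each candidate on input in0=0, in1=1, in2=1:
  G5 inverted output: G1=0, G2=1, G3=1, G4=1, G5=1 [inverted output] → Y1=1, Y2=1 — matches
  G5 stuck-at-0: G1=0, G2=1, G3=1, G4=1, G5=0 [stuck-at-0] → Y1=1, Y2=0 — eliminated
Only G5 inverted output reproduces the observed Y1=1, Y2=1.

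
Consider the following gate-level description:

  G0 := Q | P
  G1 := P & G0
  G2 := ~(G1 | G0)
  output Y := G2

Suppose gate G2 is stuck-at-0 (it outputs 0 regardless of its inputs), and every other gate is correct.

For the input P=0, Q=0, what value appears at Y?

Propagate with G2 forced: G0=0, G1=0, G2=0 [stuck-at-0].
So Y = 0. (Without the fault it would be 1.)

0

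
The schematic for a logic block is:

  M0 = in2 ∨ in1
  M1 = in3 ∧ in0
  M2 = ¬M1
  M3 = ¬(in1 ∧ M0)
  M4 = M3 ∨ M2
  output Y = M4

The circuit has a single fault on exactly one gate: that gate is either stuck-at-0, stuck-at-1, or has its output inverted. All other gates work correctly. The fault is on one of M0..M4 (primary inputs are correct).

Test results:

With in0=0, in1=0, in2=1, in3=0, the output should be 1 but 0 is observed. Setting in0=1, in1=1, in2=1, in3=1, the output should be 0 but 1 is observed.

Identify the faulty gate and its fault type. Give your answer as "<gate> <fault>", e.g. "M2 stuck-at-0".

M4 inverted output

Fault-free values for test 1 (in0=0, in1=0, in2=1, in3=0): M0=1, M1=0, M2=1, M3=1, M4=1, giving Y=1. Observed 0.
Test 1: faults giving observed 0 are {M4 stuck-at-0, M4 inverted output}.
Test 2 (in0=1, in1=1, in2=1, in3=1): fault-free M0=1, M1=1, M2=0, M3=0, M4=0 → 0; observed 1. Eliminates M4 stuck-at-0.
Only M4 inverted output is consistent with every test.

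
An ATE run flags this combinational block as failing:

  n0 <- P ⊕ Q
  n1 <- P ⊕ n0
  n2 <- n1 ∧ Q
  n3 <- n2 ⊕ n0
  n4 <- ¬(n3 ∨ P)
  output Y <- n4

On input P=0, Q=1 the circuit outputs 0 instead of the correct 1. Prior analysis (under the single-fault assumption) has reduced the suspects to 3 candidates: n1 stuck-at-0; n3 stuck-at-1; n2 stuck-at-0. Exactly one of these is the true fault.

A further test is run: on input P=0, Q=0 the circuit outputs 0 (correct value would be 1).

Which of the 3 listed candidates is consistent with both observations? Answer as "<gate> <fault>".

Evaluate each candidate on input P=0, Q=0:
  n1 stuck-at-0: n0=0, n1=0 [stuck-at-0], n2=0, n3=0, n4=1 → 1 — eliminated
  n3 stuck-at-1: n0=0, n1=0, n2=0, n3=1 [stuck-at-1], n4=0 → 0 — matches
  n2 stuck-at-0: n0=0, n1=0, n2=0 [stuck-at-0], n3=0, n4=1 → 1 — eliminated
Only n3 stuck-at-1 reproduces the observed 0.

n3 stuck-at-1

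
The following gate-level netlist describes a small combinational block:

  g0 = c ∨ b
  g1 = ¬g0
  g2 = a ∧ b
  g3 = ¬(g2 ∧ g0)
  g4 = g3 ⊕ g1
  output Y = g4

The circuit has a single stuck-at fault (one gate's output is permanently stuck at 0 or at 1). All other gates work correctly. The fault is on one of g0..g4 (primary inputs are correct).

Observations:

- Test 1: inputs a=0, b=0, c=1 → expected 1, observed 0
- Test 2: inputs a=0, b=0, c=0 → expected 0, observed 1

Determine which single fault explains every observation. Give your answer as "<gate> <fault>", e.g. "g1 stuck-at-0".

g3 stuck-at-0

Fault-free values for test 1 (a=0, b=0, c=1): g0=1, g1=0, g2=0, g3=1, g4=1, giving Y=1. Observed 0.
Test 1: faults giving observed 0 are {g0 stuck-at-0, g1 stuck-at-1, g2 stuck-at-1, g3 stuck-at-0, g4 stuck-at-0}.
Test 2 (a=0, b=0, c=0): fault-free g0=0, g1=1, g2=0, g3=1, g4=0 → 0; observed 1. Eliminates g0 stuck-at-0, g1 stuck-at-1, g2 stuck-at-1, g4 stuck-at-0.
Only g3 stuck-at-0 is consistent with every test.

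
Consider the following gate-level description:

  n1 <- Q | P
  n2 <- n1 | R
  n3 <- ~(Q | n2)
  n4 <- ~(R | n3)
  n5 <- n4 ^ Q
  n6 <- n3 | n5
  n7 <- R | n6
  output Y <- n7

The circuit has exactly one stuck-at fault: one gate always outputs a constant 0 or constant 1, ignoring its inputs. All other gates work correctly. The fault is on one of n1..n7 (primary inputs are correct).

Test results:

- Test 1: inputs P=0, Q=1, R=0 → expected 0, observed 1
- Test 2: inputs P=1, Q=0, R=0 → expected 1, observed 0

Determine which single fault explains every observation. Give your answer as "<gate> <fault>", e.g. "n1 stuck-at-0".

Fault-free values for test 1 (P=0, Q=1, R=0): n1=1, n2=1, n3=0, n4=1, n5=0, n6=0, n7=0, giving Y=0. Observed 1.
Test 1: faults giving observed 1 are {n3 stuck-at-1, n4 stuck-at-0, n5 stuck-at-1, n6 stuck-at-1, n7 stuck-at-1}.
Test 2 (P=1, Q=0, R=0): fault-free n1=1, n2=1, n3=0, n4=1, n5=1, n6=1, n7=1 → 1; observed 0. Eliminates n3 stuck-at-1, n5 stuck-at-1, n6 stuck-at-1, n7 stuck-at-1.
Only n4 stuck-at-0 is consistent with every test.

n4 stuck-at-0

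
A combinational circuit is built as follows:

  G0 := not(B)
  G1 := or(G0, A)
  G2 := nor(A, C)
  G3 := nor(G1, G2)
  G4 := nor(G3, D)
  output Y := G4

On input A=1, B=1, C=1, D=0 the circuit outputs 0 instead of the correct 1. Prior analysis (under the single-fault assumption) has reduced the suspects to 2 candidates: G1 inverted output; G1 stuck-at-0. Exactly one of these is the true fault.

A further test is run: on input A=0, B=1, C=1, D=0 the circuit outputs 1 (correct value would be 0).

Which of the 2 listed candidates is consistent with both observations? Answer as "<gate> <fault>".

Evaluate each candidate on input A=0, B=1, C=1, D=0:
  G1 inverted output: G0=0, G1=1 [inverted output], G2=0, G3=0, G4=1 → 1 — matches
  G1 stuck-at-0: G0=0, G1=0 [stuck-at-0], G2=0, G3=1, G4=0 → 0 — eliminated
Only G1 inverted output reproduces the observed 1.

G1 inverted output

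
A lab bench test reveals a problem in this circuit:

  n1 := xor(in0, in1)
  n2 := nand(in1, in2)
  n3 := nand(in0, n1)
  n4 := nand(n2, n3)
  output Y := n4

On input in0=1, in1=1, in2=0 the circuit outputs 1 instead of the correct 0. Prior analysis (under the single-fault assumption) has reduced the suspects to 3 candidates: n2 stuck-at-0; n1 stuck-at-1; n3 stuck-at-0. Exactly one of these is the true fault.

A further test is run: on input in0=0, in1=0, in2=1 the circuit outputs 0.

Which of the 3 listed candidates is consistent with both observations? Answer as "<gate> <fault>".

n1 stuck-at-1

Evaluate each candidate on input in0=0, in1=0, in2=1:
  n2 stuck-at-0: n1=0, n2=0 [stuck-at-0], n3=1, n4=1 → 1 — eliminated
  n1 stuck-at-1: n1=1 [stuck-at-1], n2=1, n3=1, n4=0 → 0 — matches
  n3 stuck-at-0: n1=0, n2=1, n3=0 [stuck-at-0], n4=1 → 1 — eliminated
Only n1 stuck-at-1 reproduces the observed 0.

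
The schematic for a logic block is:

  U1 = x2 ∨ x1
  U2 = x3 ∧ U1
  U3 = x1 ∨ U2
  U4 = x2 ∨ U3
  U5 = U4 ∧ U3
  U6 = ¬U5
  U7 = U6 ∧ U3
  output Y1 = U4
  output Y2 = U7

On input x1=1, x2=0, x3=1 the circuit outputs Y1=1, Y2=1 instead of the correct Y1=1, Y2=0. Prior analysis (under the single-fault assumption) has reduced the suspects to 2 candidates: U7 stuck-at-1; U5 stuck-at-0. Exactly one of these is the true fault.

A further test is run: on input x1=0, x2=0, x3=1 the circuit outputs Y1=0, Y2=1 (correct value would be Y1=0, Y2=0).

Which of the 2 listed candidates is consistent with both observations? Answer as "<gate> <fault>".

Evaluate each candidate on input x1=0, x2=0, x3=1:
  U7 stuck-at-1: U1=0, U2=0, U3=0, U4=0, U5=0, U6=1, U7=1 [stuck-at-1] → Y1=0, Y2=1 — matches
  U5 stuck-at-0: U1=0, U2=0, U3=0, U4=0, U5=0 [stuck-at-0], U6=1, U7=0 → Y1=0, Y2=0 — eliminated
Only U7 stuck-at-1 reproduces the observed Y1=0, Y2=1.

U7 stuck-at-1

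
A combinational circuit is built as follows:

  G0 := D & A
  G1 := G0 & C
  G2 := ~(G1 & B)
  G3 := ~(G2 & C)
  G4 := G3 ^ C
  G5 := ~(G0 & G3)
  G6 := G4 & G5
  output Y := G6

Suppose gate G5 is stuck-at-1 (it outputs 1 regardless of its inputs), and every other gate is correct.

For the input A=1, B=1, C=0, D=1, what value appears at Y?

1

Propagate with G5 forced: G0=1, G1=0, G2=1, G3=1, G4=1, G5=1 [stuck-at-1], G6=1.
So Y = 1. (Without the fault it would be 0.)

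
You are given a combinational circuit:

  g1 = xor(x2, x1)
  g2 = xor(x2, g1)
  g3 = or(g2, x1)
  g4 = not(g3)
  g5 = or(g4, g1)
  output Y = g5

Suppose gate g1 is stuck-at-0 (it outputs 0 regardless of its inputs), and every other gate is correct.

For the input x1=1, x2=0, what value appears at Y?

0

Propagate with g1 forced: g1=0 [stuck-at-0], g2=0, g3=1, g4=0, g5=0.
So Y = 0. (Without the fault it would be 1.)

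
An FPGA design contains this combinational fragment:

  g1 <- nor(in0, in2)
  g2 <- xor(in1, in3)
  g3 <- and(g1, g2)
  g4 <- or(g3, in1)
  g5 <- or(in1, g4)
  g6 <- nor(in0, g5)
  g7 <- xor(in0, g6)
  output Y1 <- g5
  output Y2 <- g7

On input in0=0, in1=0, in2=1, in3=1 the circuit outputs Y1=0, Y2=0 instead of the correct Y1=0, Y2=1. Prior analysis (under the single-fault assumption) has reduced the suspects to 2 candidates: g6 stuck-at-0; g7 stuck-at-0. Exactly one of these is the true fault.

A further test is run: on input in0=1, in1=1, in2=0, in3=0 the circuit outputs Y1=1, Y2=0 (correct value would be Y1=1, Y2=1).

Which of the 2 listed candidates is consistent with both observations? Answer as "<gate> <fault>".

g7 stuck-at-0

Evaluate each candidate on input in0=1, in1=1, in2=0, in3=0:
  g6 stuck-at-0: g1=0, g2=1, g3=0, g4=1, g5=1, g6=0 [stuck-at-0], g7=1 → Y1=1, Y2=1 — eliminated
  g7 stuck-at-0: g1=0, g2=1, g3=0, g4=1, g5=1, g6=0, g7=0 [stuck-at-0] → Y1=1, Y2=0 — matches
Only g7 stuck-at-0 reproduces the observed Y1=1, Y2=0.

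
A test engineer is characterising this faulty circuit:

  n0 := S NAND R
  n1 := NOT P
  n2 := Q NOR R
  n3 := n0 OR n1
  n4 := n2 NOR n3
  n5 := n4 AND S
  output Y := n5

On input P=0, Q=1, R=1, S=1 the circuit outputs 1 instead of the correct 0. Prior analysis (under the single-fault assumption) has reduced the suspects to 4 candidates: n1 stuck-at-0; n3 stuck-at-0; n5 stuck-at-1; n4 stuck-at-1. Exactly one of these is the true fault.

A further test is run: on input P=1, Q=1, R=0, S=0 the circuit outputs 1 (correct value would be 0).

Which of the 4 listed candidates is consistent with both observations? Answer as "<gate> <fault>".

n5 stuck-at-1

Evaluate each candidate on input P=1, Q=1, R=0, S=0:
  n1 stuck-at-0: n0=1, n1=0 [stuck-at-0], n2=0, n3=1, n4=0, n5=0 → 0 — eliminated
  n3 stuck-at-0: n0=1, n1=0, n2=0, n3=0 [stuck-at-0], n4=1, n5=0 → 0 — eliminated
  n5 stuck-at-1: n0=1, n1=0, n2=0, n3=1, n4=0, n5=1 [stuck-at-1] → 1 — matches
  n4 stuck-at-1: n0=1, n1=0, n2=0, n3=1, n4=1 [stuck-at-1], n5=0 → 0 — eliminated
Only n5 stuck-at-1 reproduces the observed 1.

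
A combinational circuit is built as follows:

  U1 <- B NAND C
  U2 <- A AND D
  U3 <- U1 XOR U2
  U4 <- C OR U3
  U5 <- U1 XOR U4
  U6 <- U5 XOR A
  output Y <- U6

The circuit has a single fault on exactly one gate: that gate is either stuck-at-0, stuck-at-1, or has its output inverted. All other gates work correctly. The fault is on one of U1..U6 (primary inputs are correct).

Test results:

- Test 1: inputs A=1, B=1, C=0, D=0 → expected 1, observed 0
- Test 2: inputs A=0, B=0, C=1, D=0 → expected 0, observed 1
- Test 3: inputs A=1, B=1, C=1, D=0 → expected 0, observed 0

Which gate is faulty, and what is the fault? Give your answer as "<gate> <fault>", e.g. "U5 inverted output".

U5 stuck-at-1

Fault-free values for test 1 (A=1, B=1, C=0, D=0): U1=1, U2=0, U3=1, U4=1, U5=0, U6=1, giving Y=1. Observed 0.
Test 1: faults giving observed 0 are {U2 stuck-at-1, U2 inverted output, U3 stuck-at-0, U3 inverted output, U4 stuck-at-0, U4 inverted output, U5 stuck-at-1, U5 inverted output, U6 stuck-at-0, U6 inverted output}.
Test 2 (A=0, B=0, C=1, D=0): fault-free U1=1, U2=0, U3=1, U4=1, U5=0, U6=0 → 0; observed 1. Eliminates U2 stuck-at-1, U2 inverted output, U3 stuck-at-0, U3 inverted output, U6 stuck-at-0.
Test 3 (A=1, B=1, C=1, D=0): fault-free U1=0, U2=0, U3=0, U4=1, U5=1, U6=0 → 0; observed 0. Eliminates U4 stuck-at-0, U4 inverted output, U5 inverted output, U6 inverted output.
Only U5 stuck-at-1 is consistent with every test.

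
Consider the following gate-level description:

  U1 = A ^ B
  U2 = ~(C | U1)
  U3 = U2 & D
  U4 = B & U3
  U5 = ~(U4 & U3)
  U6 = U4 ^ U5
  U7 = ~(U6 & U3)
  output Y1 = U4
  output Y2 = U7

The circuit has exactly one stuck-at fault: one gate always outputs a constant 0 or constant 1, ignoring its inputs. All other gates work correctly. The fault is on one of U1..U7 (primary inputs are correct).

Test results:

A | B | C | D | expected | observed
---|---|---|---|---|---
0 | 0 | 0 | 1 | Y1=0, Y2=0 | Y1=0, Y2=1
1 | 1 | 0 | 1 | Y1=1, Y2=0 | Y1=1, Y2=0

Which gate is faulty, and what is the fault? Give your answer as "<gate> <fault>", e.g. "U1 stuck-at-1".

U5 stuck-at-0

Fault-free values for test 1 (A=0, B=0, C=0, D=1): U1=0, U2=1, U3=1, U4=0, U5=1, U6=1, U7=0, giving Y1=0, Y2=0. Observed Y1=0, Y2=1.
Test 1: faults giving observed Y1=0, Y2=1 are {U1 stuck-at-1, U2 stuck-at-0, U3 stuck-at-0, U5 stuck-at-0, U6 stuck-at-0, U7 stuck-at-1}.
Test 2 (A=1, B=1, C=0, D=1): fault-free U1=0, U2=1, U3=1, U4=1, U5=0, U6=1, U7=0 → Y1=1, Y2=0; observed Y1=1, Y2=0. Eliminates U1 stuck-at-1, U2 stuck-at-0, U3 stuck-at-0, U6 stuck-at-0, U7 stuck-at-1.
Only U5 stuck-at-0 is consistent with every test.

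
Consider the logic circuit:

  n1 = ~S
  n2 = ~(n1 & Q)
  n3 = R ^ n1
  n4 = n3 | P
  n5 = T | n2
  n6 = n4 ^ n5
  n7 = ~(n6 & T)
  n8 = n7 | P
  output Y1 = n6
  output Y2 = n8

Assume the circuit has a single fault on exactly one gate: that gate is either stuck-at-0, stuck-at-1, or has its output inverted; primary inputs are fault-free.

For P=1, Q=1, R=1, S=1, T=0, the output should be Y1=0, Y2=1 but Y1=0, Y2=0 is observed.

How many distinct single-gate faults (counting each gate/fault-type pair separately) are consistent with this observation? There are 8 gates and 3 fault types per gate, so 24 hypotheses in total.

2

Fault-free: n1=0, n2=1, n3=1, n4=1, n5=1, n6=0, n7=1, n8=1 → Y1=0, Y2=1. Observed Y1=0, Y2=0.
  n1: none of the 3 fault types match ✗
  n2: none of the 3 fault types match ✗
  n3: none of the 3 fault types match ✗
  n4: none of the 3 fault types match ✗
  n5: none of the 3 fault types match ✗
  n6: none of the 3 fault types match ✗
  n7: none of the 3 fault types match ✗
  n8: stuck-at-0, inverted output ✓; others ✗
Consistent faults: {n8 stuck-at-0, n8 inverted output} — 2 in all.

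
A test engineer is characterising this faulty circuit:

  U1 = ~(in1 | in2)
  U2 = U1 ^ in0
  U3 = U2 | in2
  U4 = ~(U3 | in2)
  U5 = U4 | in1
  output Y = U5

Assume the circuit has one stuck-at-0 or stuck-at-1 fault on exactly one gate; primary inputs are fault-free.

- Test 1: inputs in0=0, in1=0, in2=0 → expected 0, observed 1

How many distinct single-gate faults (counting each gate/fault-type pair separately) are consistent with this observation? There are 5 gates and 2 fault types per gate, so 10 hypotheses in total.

Fault-free: U1=1, U2=1, U3=1, U4=0, U5=0 → 0. Observed 1.
  U1 stuck-at-0: output 1 ✓
  U1 stuck-at-1: output 0 ✗
  U2 stuck-at-0: output 1 ✓
  U2 stuck-at-1: output 0 ✗
  U3 stuck-at-0: output 1 ✓
  U3 stuck-at-1: output 0 ✗
  U4 stuck-at-0: output 0 ✗
  U4 stuck-at-1: output 1 ✓
  U5 stuck-at-0: output 0 ✗
  U5 stuck-at-1: output 1 ✓
Consistent faults: {U1 stuck-at-0, U2 stuck-at-0, U3 stuck-at-0, U4 stuck-at-1, U5 stuck-at-1} — 5 in all.

5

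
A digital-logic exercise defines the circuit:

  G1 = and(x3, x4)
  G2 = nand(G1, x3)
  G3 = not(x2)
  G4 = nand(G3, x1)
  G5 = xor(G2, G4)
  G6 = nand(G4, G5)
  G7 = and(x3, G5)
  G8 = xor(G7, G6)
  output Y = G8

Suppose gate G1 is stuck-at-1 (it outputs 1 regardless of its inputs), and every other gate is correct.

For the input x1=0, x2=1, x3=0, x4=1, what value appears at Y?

1

Propagate with G1 forced: G1=1 [stuck-at-1], G2=1, G3=0, G4=1, G5=0, G6=1, G7=0, G8=1.
So Y = 1. (Same as the fault-free value — the fault is masked on this input.)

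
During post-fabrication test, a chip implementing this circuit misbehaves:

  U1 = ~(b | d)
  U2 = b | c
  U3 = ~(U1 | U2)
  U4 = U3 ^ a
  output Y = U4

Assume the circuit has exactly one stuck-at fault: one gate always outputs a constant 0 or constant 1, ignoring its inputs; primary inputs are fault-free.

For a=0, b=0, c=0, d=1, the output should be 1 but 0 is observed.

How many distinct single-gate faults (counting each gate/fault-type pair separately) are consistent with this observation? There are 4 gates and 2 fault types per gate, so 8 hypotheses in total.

4

Fault-free: U1=0, U2=0, U3=1, U4=1 → 1. Observed 0.
  U1 stuck-at-0: output 1 ✗
  U1 stuck-at-1: output 0 ✓
  U2 stuck-at-0: output 1 ✗
  U2 stuck-at-1: output 0 ✓
  U3 stuck-at-0: output 0 ✓
  U3 stuck-at-1: output 1 ✗
  U4 stuck-at-0: output 0 ✓
  U4 stuck-at-1: output 1 ✗
Consistent faults: {U1 stuck-at-1, U2 stuck-at-1, U3 stuck-at-0, U4 stuck-at-0} — 4 in all.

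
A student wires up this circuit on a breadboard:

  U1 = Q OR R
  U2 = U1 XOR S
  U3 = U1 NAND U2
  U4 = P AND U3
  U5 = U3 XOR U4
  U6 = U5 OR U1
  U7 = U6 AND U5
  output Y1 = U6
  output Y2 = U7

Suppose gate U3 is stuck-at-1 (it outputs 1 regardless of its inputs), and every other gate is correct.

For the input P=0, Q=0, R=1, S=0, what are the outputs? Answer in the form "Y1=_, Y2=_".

Propagate with U3 forced: U1=1, U2=1, U3=1 [stuck-at-1], U4=0, U5=1, U6=1, U7=1.
So the outputs are Y1=1, Y2=1. (Without the fault they would be Y1=1, Y2=0.)

Y1=1, Y2=1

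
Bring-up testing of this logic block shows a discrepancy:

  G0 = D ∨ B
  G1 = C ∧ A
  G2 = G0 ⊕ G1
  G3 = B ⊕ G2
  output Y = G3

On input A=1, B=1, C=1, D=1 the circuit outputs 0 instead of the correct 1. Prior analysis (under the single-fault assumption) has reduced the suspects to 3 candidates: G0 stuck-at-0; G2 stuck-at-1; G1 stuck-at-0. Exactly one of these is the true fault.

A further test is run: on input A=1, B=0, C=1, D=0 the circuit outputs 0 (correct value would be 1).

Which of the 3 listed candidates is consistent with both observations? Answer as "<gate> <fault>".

G1 stuck-at-0

Evaluate each candidate on input A=1, B=0, C=1, D=0:
  G0 stuck-at-0: G0=0 [stuck-at-0], G1=1, G2=1, G3=1 → 1 — eliminated
  G2 stuck-at-1: G0=0, G1=1, G2=1 [stuck-at-1], G3=1 → 1 — eliminated
  G1 stuck-at-0: G0=0, G1=0 [stuck-at-0], G2=0, G3=0 → 0 — matches
Only G1 stuck-at-0 reproduces the observed 0.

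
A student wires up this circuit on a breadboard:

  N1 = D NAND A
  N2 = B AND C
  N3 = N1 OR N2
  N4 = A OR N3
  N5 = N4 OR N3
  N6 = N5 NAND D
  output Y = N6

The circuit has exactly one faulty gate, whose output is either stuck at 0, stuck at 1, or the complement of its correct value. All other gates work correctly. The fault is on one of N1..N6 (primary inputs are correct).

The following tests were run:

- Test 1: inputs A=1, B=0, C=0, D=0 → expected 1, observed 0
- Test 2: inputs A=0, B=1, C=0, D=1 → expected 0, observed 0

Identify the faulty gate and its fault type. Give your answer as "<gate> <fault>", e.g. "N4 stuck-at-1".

Fault-free values for test 1 (A=1, B=0, C=0, D=0): N1=1, N2=0, N3=1, N4=1, N5=1, N6=1, giving Y=1. Observed 0.
Test 1: faults giving observed 0 are {N6 stuck-at-0, N6 inverted output}.
Test 2 (A=0, B=1, C=0, D=1): fault-free N1=1, N2=0, N3=1, N4=1, N5=1, N6=0 → 0; observed 0. Eliminates N6 inverted output.
Only N6 stuck-at-0 is consistent with every test.

N6 stuck-at-0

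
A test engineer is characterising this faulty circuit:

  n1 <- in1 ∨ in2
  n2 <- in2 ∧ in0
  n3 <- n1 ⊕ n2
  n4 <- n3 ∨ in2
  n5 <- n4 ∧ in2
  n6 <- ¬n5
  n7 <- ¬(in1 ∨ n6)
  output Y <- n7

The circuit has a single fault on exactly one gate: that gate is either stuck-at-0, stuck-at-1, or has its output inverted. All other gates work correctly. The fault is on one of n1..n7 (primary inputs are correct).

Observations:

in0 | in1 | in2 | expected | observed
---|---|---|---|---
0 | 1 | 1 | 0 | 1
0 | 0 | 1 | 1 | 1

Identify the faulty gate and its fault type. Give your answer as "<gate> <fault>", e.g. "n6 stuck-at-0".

n7 stuck-at-1

Fault-free values for test 1 (in0=0, in1=1, in2=1): n1=1, n2=0, n3=1, n4=1, n5=1, n6=0, n7=0, giving Y=0. Observed 1.
Test 1: faults giving observed 1 are {n7 stuck-at-1, n7 inverted output}.
Test 2 (in0=0, in1=0, in2=1): fault-free n1=1, n2=0, n3=1, n4=1, n5=1, n6=0, n7=1 → 1; observed 1. Eliminates n7 inverted output.
Only n7 stuck-at-1 is consistent with every test.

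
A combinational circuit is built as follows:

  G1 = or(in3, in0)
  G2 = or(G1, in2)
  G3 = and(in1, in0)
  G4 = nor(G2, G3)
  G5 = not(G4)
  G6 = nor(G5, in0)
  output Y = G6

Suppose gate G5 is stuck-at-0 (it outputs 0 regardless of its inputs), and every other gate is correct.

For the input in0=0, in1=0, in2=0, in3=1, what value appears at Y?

1

Propagate with G5 forced: G1=1, G2=1, G3=0, G4=0, G5=0 [stuck-at-0], G6=1.
So Y = 1. (Without the fault it would be 0.)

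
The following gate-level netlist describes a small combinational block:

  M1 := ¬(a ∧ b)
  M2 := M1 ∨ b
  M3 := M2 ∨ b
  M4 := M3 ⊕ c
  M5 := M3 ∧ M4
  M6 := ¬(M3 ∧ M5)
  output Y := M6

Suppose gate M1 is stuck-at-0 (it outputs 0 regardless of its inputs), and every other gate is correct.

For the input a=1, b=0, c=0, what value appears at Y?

1

Propagate with M1 forced: M1=0 [stuck-at-0], M2=0, M3=0, M4=0, M5=0, M6=1.
So Y = 1. (Without the fault it would be 0.)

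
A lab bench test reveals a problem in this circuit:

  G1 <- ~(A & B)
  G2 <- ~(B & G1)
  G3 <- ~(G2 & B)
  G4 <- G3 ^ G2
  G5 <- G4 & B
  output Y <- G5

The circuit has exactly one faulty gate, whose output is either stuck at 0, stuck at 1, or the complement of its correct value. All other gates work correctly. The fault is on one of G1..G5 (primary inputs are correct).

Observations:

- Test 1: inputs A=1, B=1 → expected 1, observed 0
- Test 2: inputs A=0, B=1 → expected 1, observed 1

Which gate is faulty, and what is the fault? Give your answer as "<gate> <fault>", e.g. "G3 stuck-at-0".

Fault-free values for test 1 (A=1, B=1): G1=0, G2=1, G3=0, G4=1, G5=1, giving Y=1. Observed 0.
Test 1: faults giving observed 0 are {G3 stuck-at-1, G3 inverted output, G4 stuck-at-0, G4 inverted output, G5 stuck-at-0, G5 inverted output}.
Test 2 (A=0, B=1): fault-free G1=1, G2=0, G3=1, G4=1, G5=1 → 1; observed 1. Eliminates G3 inverted output, G4 stuck-at-0, G4 inverted output, G5 stuck-at-0, G5 inverted output.
Only G3 stuck-at-1 is consistent with every test.

G3 stuck-at-1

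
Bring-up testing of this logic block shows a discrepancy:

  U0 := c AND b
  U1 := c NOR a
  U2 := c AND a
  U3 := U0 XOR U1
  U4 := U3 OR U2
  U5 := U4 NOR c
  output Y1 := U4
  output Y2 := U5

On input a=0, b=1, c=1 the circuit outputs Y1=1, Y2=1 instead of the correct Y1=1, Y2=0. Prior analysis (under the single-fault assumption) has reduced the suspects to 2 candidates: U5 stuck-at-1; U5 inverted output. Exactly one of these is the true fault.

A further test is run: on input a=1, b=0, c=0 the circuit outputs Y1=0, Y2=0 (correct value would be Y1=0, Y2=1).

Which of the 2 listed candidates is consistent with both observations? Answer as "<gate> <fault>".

Evaluate each candidate on input a=1, b=0, c=0:
  U5 stuck-at-1: U0=0, U1=0, U2=0, U3=0, U4=0, U5=1 [stuck-at-1] → Y1=0, Y2=1 — eliminated
  U5 inverted output: U0=0, U1=0, U2=0, U3=0, U4=0, U5=0 [inverted output] → Y1=0, Y2=0 — matches
Only U5 inverted output reproduces the observed Y1=0, Y2=0.

U5 inverted output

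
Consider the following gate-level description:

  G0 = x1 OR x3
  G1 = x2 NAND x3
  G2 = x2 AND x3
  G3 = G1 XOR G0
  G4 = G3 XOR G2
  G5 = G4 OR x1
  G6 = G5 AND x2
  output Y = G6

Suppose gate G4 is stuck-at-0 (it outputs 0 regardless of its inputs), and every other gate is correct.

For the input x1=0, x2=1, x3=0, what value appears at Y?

Propagate with G4 forced: G0=0, G1=1, G2=0, G3=1, G4=0 [stuck-at-0], G5=0, G6=0.
So Y = 0. (Without the fault it would be 1.)

0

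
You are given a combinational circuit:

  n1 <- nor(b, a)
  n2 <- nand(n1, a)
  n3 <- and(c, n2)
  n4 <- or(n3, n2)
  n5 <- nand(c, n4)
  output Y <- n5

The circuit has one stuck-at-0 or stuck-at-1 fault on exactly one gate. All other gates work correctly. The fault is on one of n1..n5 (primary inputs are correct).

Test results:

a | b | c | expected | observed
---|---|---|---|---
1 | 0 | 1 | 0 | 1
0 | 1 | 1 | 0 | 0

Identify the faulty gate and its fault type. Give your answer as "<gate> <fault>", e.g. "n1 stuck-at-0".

Fault-free values for test 1 (a=1, b=0, c=1): n1=0, n2=1, n3=1, n4=1, n5=0, giving Y=0. Observed 1.
Test 1: faults giving observed 1 are {n1 stuck-at-1, n2 stuck-at-0, n4 stuck-at-0, n5 stuck-at-1}.
Test 2 (a=0, b=1, c=1): fault-free n1=0, n2=1, n3=1, n4=1, n5=0 → 0; observed 0. Eliminates n2 stuck-at-0, n4 stuck-at-0, n5 stuck-at-1.
Only n1 stuck-at-1 is consistent with every test.

n1 stuck-at-1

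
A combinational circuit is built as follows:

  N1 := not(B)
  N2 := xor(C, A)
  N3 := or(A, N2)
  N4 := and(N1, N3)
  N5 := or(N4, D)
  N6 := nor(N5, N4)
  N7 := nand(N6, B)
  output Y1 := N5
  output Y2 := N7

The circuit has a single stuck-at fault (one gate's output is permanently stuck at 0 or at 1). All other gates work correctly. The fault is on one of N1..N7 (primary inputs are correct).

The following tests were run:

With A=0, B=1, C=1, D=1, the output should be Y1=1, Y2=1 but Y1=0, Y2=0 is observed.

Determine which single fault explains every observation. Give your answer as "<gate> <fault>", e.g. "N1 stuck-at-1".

Fault-free values for test 1 (A=0, B=1, C=1, D=1): N1=0, N2=1, N3=1, N4=0, N5=1, N6=0, N7=1, giving Y1=1, Y2=1. Observed Y1=0, Y2=0.
Test 1: faults giving observed Y1=0, Y2=0 are {N5 stuck-at-0}.
Only N5 stuck-at-0 is consistent with every test.

N5 stuck-at-0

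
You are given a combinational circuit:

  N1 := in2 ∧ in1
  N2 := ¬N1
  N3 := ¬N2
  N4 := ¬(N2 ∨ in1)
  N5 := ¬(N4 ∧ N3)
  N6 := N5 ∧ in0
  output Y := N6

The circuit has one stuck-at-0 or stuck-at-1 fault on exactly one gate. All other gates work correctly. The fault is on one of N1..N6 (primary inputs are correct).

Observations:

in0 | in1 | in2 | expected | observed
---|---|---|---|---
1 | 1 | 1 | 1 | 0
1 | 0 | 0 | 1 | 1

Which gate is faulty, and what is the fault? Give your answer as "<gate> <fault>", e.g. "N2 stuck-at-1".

Fault-free values for test 1 (in0=1, in1=1, in2=1): N1=1, N2=0, N3=1, N4=0, N5=1, N6=1, giving Y=1. Observed 0.
Test 1: faults giving observed 0 are {N4 stuck-at-1, N5 stuck-at-0, N6 stuck-at-0}.
Test 2 (in0=1, in1=0, in2=0): fault-free N1=0, N2=1, N3=0, N4=0, N5=1, N6=1 → 1; observed 1. Eliminates N5 stuck-at-0, N6 stuck-at-0.
Only N4 stuck-at-1 is consistent with every test.

N4 stuck-at-1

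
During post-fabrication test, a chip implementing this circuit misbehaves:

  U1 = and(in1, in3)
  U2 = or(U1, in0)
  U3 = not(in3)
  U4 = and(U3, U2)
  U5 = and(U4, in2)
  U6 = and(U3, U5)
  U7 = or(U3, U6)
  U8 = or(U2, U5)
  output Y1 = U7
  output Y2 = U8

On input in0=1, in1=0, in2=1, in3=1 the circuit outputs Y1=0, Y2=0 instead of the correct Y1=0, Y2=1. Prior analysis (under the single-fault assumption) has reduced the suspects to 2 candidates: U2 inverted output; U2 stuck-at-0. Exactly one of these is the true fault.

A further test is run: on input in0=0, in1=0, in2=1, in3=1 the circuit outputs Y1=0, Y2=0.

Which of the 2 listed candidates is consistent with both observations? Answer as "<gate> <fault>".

U2 stuck-at-0

Evaluate each candidate on input in0=0, in1=0, in2=1, in3=1:
  U2 inverted output: U1=0, U2=1 [inverted output], U3=0, U4=0, U5=0, U6=0, U7=0, U8=1 → Y1=0, Y2=1 — eliminated
  U2 stuck-at-0: U1=0, U2=0 [stuck-at-0], U3=0, U4=0, U5=0, U6=0, U7=0, U8=0 → Y1=0, Y2=0 — matches
Only U2 stuck-at-0 reproduces the observed Y1=0, Y2=0.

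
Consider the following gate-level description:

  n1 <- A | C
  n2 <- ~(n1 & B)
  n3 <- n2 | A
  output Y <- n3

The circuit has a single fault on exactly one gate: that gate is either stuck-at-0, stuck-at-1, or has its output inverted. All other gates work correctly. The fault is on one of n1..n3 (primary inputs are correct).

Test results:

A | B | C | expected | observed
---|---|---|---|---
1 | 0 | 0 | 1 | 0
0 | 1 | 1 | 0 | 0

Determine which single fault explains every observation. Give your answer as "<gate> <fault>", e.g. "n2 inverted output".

Fault-free values for test 1 (A=1, B=0, C=0): n1=1, n2=1, n3=1, giving Y=1. Observed 0.
Test 1: faults giving observed 0 are {n3 stuck-at-0, n3 inverted output}.
Test 2 (A=0, B=1, C=1): fault-free n1=1, n2=0, n3=0 → 0; observed 0. Eliminates n3 inverted output.
Only n3 stuck-at-0 is consistent with every test.

n3 stuck-at-0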